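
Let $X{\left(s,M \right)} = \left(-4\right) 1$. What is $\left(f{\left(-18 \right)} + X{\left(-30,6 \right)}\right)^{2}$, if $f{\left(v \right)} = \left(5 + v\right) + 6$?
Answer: $121$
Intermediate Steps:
$X{\left(s,M \right)} = -4$
$f{\left(v \right)} = 11 + v$
$\left(f{\left(-18 \right)} + X{\left(-30,6 \right)}\right)^{2} = \left(\left(11 - 18\right) - 4\right)^{2} = \left(-7 - 4\right)^{2} = \left(-11\right)^{2} = 121$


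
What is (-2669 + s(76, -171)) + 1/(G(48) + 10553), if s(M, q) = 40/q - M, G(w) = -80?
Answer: -1638797528/596961 ≈ -2745.2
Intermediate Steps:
s(M, q) = -M + 40/q
(-2669 + s(76, -171)) + 1/(G(48) + 10553) = (-2669 + (-1*76 + 40/(-171))) + 1/(-80 + 10553) = (-2669 + (-76 + 40*(-1/171))) + 1/10473 = (-2669 + (-76 - 40/171)) + 1/10473 = (-2669 - 13036/171) + 1/10473 = -469435/171 + 1/10473 = -1638797528/596961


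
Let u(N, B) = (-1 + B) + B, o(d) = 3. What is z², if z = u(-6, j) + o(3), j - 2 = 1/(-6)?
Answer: 289/9 ≈ 32.111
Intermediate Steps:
j = 11/6 (j = 2 + 1/(-6) = 2 - ⅙ = 11/6 ≈ 1.8333)
u(N, B) = -1 + 2*B
z = 17/3 (z = (-1 + 2*(11/6)) + 3 = (-1 + 11/3) + 3 = 8/3 + 3 = 17/3 ≈ 5.6667)
z² = (17/3)² = 289/9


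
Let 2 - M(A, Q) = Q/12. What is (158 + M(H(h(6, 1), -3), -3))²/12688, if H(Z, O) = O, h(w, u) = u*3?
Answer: 410881/203008 ≈ 2.0240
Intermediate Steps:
h(w, u) = 3*u
M(A, Q) = 2 - Q/12
(158 + M(H(h(6, 1), -3), -3))²/12688 = (158 + (2 - 1/12*(-3)))²/12688 = (158 + (2 + ¼))²*(1/12688) = (158 + 9/4)²*(1/12688) = (641/4)²*(1/12688) = (410881/16)*(1/12688) = 410881/203008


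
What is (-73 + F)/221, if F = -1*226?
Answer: -23/17 ≈ -1.3529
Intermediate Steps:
F = -226
(-73 + F)/221 = (-73 - 226)/221 = (1/221)*(-299) = -23/17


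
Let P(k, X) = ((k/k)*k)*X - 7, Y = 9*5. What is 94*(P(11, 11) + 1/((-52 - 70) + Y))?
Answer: 825038/77 ≈ 10715.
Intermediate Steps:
Y = 45
P(k, X) = -7 + X*k (P(k, X) = (1*k)*X - 7 = k*X - 7 = X*k - 7 = -7 + X*k)
94*(P(11, 11) + 1/((-52 - 70) + Y)) = 94*((-7 + 11*11) + 1/((-52 - 70) + 45)) = 94*((-7 + 121) + 1/(-122 + 45)) = 94*(114 + 1/(-77)) = 94*(114 - 1/77) = 94*(8777/77) = 825038/77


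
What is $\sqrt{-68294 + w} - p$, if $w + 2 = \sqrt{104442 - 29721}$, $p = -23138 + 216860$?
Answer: $-193722 + i \sqrt{68296 - \sqrt{74721}} \approx -1.9372 \cdot 10^{5} + 260.81 i$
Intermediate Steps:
$p = 193722$
$w = -2 + \sqrt{74721}$ ($w = -2 + \sqrt{104442 - 29721} = -2 + \sqrt{74721} \approx 271.35$)
$\sqrt{-68294 + w} - p = \sqrt{-68294 - \left(2 - \sqrt{74721}\right)} - 193722 = \sqrt{-68296 + \sqrt{74721}} - 193722 = -193722 + \sqrt{-68296 + \sqrt{74721}}$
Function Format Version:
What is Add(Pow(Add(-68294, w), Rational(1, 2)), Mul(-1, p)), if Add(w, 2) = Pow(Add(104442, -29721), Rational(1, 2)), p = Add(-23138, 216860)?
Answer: Add(-193722, Mul(I, Pow(Add(68296, Mul(-1, Pow(74721, Rational(1, 2)))), Rational(1, 2)))) ≈ Add(-1.9372e+5, Mul(260.81, I))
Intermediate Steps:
p = 193722
w = Add(-2, Pow(74721, Rational(1, 2))) (w = Add(-2, Pow(Add(104442, -29721), Rational(1, 2))) = Add(-2, Pow(74721, Rational(1, 2))) ≈ 271.35)
Add(Pow(Add(-68294, w), Rational(1, 2)), Mul(-1, p)) = Add(Pow(Add(-68294, Add(-2, Pow(74721, Rational(1, 2)))), Rational(1, 2)), Mul(-1, 193722)) = Add(Pow(Add(-68296, Pow(74721, Rational(1, 2))), Rational(1, 2)), -193722) = Add(-193722, Pow(Add(-68296, Pow(74721, Rational(1, 2))), Rational(1, 2)))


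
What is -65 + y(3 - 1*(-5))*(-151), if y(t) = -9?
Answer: 1294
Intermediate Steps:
-65 + y(3 - 1*(-5))*(-151) = -65 - 9*(-151) = -65 + 1359 = 1294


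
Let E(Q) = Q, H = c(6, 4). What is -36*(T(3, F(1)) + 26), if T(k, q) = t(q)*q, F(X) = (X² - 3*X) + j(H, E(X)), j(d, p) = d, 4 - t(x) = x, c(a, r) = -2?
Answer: 216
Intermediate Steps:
H = -2
t(x) = 4 - x
F(X) = -2 + X² - 3*X (F(X) = (X² - 3*X) - 2 = -2 + X² - 3*X)
T(k, q) = q*(4 - q) (T(k, q) = (4 - q)*q = q*(4 - q))
-36*(T(3, F(1)) + 26) = -36*((-2 + 1² - 3*1)*(4 - (-2 + 1² - 3*1)) + 26) = -36*((-2 + 1 - 3)*(4 - (-2 + 1 - 3)) + 26) = -36*(-4*(4 - 1*(-4)) + 26) = -36*(-4*(4 + 4) + 26) = -36*(-4*8 + 26) = -36*(-32 + 26) = -36*(-6) = 216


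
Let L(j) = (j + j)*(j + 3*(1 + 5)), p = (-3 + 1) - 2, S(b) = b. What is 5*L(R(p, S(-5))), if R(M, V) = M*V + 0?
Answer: 7600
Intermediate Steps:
p = -4 (p = -2 - 2 = -4)
R(M, V) = M*V
L(j) = 2*j*(18 + j) (L(j) = (2*j)*(j + 3*6) = (2*j)*(j + 18) = (2*j)*(18 + j) = 2*j*(18 + j))
5*L(R(p, S(-5))) = 5*(2*(-4*(-5))*(18 - 4*(-5))) = 5*(2*20*(18 + 20)) = 5*(2*20*38) = 5*1520 = 7600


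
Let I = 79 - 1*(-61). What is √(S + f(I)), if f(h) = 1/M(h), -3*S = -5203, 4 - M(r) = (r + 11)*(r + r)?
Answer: 5*√3444116507/7046 ≈ 41.645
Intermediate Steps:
I = 140 (I = 79 + 61 = 140)
M(r) = 4 - 2*r*(11 + r) (M(r) = 4 - (r + 11)*(r + r) = 4 - (11 + r)*2*r = 4 - 2*r*(11 + r))
S = 5203/3 (S = -⅓*(-5203) = 5203/3 ≈ 1734.3)
f(h) = 1/(4 - 22*h - 2*h²)
√(S + f(I)) = √(5203/3 - 1/(-4 + 2*140² + 22*140)) = √(5203/3 - 1/(-4 + 2*19600 + 3080)) = √(5203/3 - 1/(-4 + 39200 + 3080)) = √(5203/3 - 1/42276) = √(24440225/14092) = 5*√3444116507/7046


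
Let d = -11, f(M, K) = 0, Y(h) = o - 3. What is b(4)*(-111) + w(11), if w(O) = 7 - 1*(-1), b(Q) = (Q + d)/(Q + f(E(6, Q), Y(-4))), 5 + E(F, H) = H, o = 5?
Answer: 809/4 ≈ 202.25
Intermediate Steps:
Y(h) = 2 (Y(h) = 5 - 3 = 2)
E(F, H) = -5 + H
b(Q) = (-11 + Q)/Q (b(Q) = (Q - 11)/(Q + 0) = (-11 + Q)/Q)
w(O) = 8 (w(O) = 7 + 1 = 8)
b(4)*(-111) + w(11) = ((-11 + 4)/4)*(-111) + 8 = ((¼)*(-7))*(-111) + 8 = -7/4*(-111) + 8 = 777/4 + 8 = 809/4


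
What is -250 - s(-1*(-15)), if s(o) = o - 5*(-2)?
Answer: -275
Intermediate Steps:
s(o) = 10 + o (s(o) = o + 10 = 10 + o)
-250 - s(-1*(-15)) = -250 - (10 - 1*(-15)) = -250 - (10 + 15) = -250 - 1*25 = -250 - 25 = -275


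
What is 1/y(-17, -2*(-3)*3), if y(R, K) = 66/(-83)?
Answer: -83/66 ≈ -1.2576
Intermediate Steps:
y(R, K) = -66/83 (y(R, K) = 66*(-1/83) = -66/83)
1/y(-17, -2*(-3)*3) = 1/(-66/83) = -83/66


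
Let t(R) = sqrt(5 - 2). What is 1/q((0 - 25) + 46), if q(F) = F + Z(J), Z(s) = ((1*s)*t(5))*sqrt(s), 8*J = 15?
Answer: 3584/71889 - 80*sqrt(10)/23963 ≈ 0.039297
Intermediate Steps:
J = 15/8 (J = (1/8)*15 = 15/8 ≈ 1.8750)
t(R) = sqrt(3)
Z(s) = sqrt(3)*s**(3/2) (Z(s) = ((1*s)*sqrt(3))*sqrt(s) = (s*sqrt(3))*sqrt(s) = sqrt(3)*s**(3/2))
q(F) = F + 45*sqrt(10)/32 (q(F) = F + sqrt(3)*(15/8)**(3/2) = F + sqrt(3)*(15*sqrt(30)/32) = F + 45*sqrt(10)/32)
1/q((0 - 25) + 46) = 1/(((0 - 25) + 46) + 45*sqrt(10)/32) = 1/((-25 + 46) + 45*sqrt(10)/32) = 1/(21 + 45*sqrt(10)/32)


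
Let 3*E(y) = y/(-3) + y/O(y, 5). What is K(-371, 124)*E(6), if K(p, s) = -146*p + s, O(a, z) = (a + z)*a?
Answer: -380030/11 ≈ -34548.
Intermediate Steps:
O(a, z) = a*(a + z)
E(y) = -y/9 + 1/(3*(5 + y)) (E(y) = (y/(-3) + y/((y*(y + 5))))/3 = (y*(-1/3) + y/((y*(5 + y))))/3 = (-y/3 + y*(1/(y*(5 + y))))/3 = (-y/3 + 1/(5 + y))/3 = (1/(5 + y) - y/3)/3 = -y/9 + 1/(3*(5 + y)))
K(p, s) = s - 146*p
K(-371, 124)*E(6) = (124 - 146*(-371))*((3 - 1*6*(5 + 6))/(9*(5 + 6))) = (124 + 54166)*((1/9)*(3 - 1*6*11)/11) = 54290*((1/9)*(1/11)*(3 - 66)) = 54290*((1/9)*(1/11)*(-63)) = 54290*(-7/11) = -380030/11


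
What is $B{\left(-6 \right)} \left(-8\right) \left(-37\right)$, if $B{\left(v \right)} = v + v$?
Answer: $-3552$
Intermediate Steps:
$B{\left(v \right)} = 2 v$
$B{\left(-6 \right)} \left(-8\right) \left(-37\right) = 2 \left(-6\right) \left(-8\right) \left(-37\right) = \left(-12\right) \left(-8\right) \left(-37\right) = 96 \left(-37\right) = -3552$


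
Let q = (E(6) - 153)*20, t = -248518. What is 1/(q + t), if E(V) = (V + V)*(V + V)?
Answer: -1/248698 ≈ -4.0209e-6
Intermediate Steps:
E(V) = 4*V**2 (E(V) = (2*V)*(2*V) = 4*V**2)
q = -180 (q = (4*6**2 - 153)*20 = (4*36 - 153)*20 = (144 - 153)*20 = -9*20 = -180)
1/(q + t) = 1/(-180 - 248518) = 1/(-248698) = -1/248698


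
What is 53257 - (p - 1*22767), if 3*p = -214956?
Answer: 147676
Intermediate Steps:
p = -71652 (p = (1/3)*(-214956) = -71652)
53257 - (p - 1*22767) = 53257 - (-71652 - 1*22767) = 53257 - (-71652 - 22767) = 53257 - 1*(-94419) = 53257 + 94419 = 147676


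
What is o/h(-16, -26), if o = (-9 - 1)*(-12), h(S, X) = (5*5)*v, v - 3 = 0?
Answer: 8/5 ≈ 1.6000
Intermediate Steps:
v = 3 (v = 3 + 0 = 3)
h(S, X) = 75 (h(S, X) = (5*5)*3 = 25*3 = 75)
o = 120 (o = -10*(-12) = 120)
o/h(-16, -26) = 120/75 = 120*(1/75) = 8/5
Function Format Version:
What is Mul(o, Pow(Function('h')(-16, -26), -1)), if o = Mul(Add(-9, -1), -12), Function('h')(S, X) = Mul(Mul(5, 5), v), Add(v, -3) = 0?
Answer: Rational(8, 5) ≈ 1.6000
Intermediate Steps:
v = 3 (v = Add(3, 0) = 3)
Function('h')(S, X) = 75 (Function('h')(S, X) = Mul(Mul(5, 5), 3) = Mul(25, 3) = 75)
o = 120 (o = Mul(-10, -12) = 120)
Mul(o, Pow(Function('h')(-16, -26), -1)) = Mul(120, Pow(75, -1)) = Mul(120, Rational(1, 75)) = Rational(8, 5)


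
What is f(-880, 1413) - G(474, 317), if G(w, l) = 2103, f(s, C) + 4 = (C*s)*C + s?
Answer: -1756983707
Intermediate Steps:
f(s, C) = -4 + s + s*C² (f(s, C) = -4 + ((C*s)*C + s) = -4 + (s*C² + s) = -4 + (s + s*C²) = -4 + s + s*C²)
f(-880, 1413) - G(474, 317) = (-4 - 880 - 880*1413²) - 1*2103 = (-4 - 880 - 880*1996569) - 2103 = (-4 - 880 - 1756980720) - 2103 = -1756981604 - 2103 = -1756983707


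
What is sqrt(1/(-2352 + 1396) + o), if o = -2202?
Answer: I*sqrt(503122007)/478 ≈ 46.925*I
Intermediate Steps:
sqrt(1/(-2352 + 1396) + o) = sqrt(1/(-2352 + 1396) - 2202) = sqrt(1/(-956) - 2202) = sqrt(-1/956 - 2202) = sqrt(-2105113/956) = I*sqrt(503122007)/478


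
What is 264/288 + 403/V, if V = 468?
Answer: 16/9 ≈ 1.7778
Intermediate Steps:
264/288 + 403/V = 264/288 + 403/468 = 264*(1/288) + 403*(1/468) = 11/12 + 31/36 = 16/9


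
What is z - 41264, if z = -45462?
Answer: -86726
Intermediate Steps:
z - 41264 = -45462 - 41264 = -86726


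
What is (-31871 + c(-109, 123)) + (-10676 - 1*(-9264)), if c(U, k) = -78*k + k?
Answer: -42754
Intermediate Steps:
c(U, k) = -77*k
(-31871 + c(-109, 123)) + (-10676 - 1*(-9264)) = (-31871 - 77*123) + (-10676 - 1*(-9264)) = (-31871 - 9471) + (-10676 + 9264) = -41342 - 1412 = -42754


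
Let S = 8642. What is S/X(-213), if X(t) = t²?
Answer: 8642/45369 ≈ 0.19048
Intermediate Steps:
S/X(-213) = 8642/((-213)²) = 8642/45369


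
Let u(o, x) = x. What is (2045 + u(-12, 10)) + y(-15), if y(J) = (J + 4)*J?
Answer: 2220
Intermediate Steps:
y(J) = J*(4 + J) (y(J) = (4 + J)*J = J*(4 + J))
(2045 + u(-12, 10)) + y(-15) = (2045 + 10) - 15*(4 - 15) = 2055 - 15*(-11) = 2055 + 165 = 2220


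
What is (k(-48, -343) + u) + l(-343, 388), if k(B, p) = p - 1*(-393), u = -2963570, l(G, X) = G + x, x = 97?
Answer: -2963766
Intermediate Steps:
l(G, X) = 97 + G (l(G, X) = G + 97 = 97 + G)
k(B, p) = 393 + p (k(B, p) = p + 393 = 393 + p)
(k(-48, -343) + u) + l(-343, 388) = ((393 - 343) - 2963570) + (97 - 343) = (50 - 2963570) - 246 = -2963520 - 246 = -2963766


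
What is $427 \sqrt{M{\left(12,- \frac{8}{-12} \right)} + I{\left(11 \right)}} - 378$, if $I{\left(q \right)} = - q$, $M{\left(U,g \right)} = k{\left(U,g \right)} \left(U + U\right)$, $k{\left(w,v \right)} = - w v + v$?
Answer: $-378 + 427 i \sqrt{187} \approx -378.0 + 5839.1 i$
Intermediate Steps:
$k{\left(w,v \right)} = v - v w$ ($k{\left(w,v \right)} = - v w + v = v - v w$)
$M{\left(U,g \right)} = 2 U g \left(1 - U\right)$ ($M{\left(U,g \right)} = g \left(1 - U\right) \left(U + U\right) = g \left(1 - U\right) 2 U = 2 U g \left(1 - U\right)$)
$427 \sqrt{M{\left(12,- \frac{8}{-12} \right)} + I{\left(11 \right)}} - 378 = 427 \sqrt{2 \cdot 12 \left(- \frac{8}{-12}\right) \left(1 - 12\right) - 11} - 378 = 427 \sqrt{2 \cdot 12 \left(\left(-8\right) \left(- \frac{1}{12}\right)\right) \left(1 - 12\right) - 11} - 378 = 427 \sqrt{2 \cdot 12 \cdot \frac{2}{3} \left(-11\right) - 11} - 378 = 427 \sqrt{-176 - 11} - 378 = 427 \sqrt{-187} - 378 = 427 i \sqrt{187} - 378 = -378 + 427 i \sqrt{187}$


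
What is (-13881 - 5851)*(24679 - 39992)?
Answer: 302156116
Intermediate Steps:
(-13881 - 5851)*(24679 - 39992) = -19732*(-15313) = 302156116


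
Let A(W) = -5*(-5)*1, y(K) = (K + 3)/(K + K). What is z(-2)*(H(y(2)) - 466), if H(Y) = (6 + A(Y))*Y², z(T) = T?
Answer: 6681/8 ≈ 835.13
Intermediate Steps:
y(K) = (3 + K)/(2*K) (y(K) = (3 + K)/((2*K)) = (3 + K)*(1/(2*K)) = (3 + K)/(2*K))
A(W) = 25 (A(W) = 25*1 = 25)
H(Y) = 31*Y² (H(Y) = (6 + 25)*Y² = 31*Y²)
z(-2)*(H(y(2)) - 466) = -2*(31*((½)*(3 + 2)/2)² - 466) = -2*(31*((½)*(½)*5)² - 466) = -2*(31*(5/4)² - 466) = -2*(31*(25/16) - 466) = -2*(775/16 - 466) = -2*(-6681/16) = 6681/8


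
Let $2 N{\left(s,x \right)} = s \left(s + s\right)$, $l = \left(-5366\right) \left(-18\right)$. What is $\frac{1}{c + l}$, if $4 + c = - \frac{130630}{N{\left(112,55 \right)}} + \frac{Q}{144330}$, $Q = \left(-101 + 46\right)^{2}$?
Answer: $\frac{90523776}{8742207587069} \approx 1.0355 \cdot 10^{-5}$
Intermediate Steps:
$Q = 3025$ ($Q = \left(-55\right)^{2} = 3025$)
$l = 96588$
$N{\left(s,x \right)} = s^{2}$ ($N{\left(s,x \right)} = \frac{s \left(s + s\right)}{2} = \frac{s 2 s}{2} = \frac{2 s^{2}}{2} = s^{2}$)
$c = - \frac{1302889219}{90523776}$ ($c = -4 + \left(- \frac{130630}{112^{2}} + \frac{3025}{144330}\right) = -4 + \left(- \frac{130630}{12544} + 3025 \cdot \frac{1}{144330}\right) = -4 + \left(\left(-130630\right) \frac{1}{12544} + \frac{605}{28866}\right) = -4 + \left(- \frac{65315}{6272} + \frac{605}{28866}\right) = -4 - \frac{940794115}{90523776} = - \frac{1302889219}{90523776} \approx -14.393$)
$\frac{1}{c + l} = \frac{1}{- \frac{1302889219}{90523776} + 96588} = \frac{1}{\frac{8742207587069}{90523776}} = \frac{90523776}{8742207587069}$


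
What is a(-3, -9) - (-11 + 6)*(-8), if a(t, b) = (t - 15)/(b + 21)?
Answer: -83/2 ≈ -41.500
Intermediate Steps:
a(t, b) = (-15 + t)/(21 + b)
a(-3, -9) - (-11 + 6)*(-8) = (-15 - 3)/(21 - 9) - (-11 + 6)*(-8) = -18/12 - (-5)*(-8) = (1/12)*(-18) - 1*40 = -3/2 - 40 = -83/2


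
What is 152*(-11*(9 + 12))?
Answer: -35112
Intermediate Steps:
152*(-11*(9 + 12)) = 152*(-11*21) = 152*(-231) = -35112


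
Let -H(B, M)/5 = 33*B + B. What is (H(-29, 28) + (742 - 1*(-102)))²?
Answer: 33339076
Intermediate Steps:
H(B, M) = -170*B (H(B, M) = -5*(33*B + B) = -170*B)
(H(-29, 28) + (742 - 1*(-102)))² = (-170*(-29) + (742 - 1*(-102)))² = (4930 + (742 + 102))² = (4930 + 844)² = 5774² = 33339076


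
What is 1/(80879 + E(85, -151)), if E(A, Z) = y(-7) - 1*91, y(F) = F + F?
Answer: 1/80774 ≈ 1.2380e-5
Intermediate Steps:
y(F) = 2*F
E(A, Z) = -105 (E(A, Z) = 2*(-7) - 1*91 = -14 - 91 = -105)
1/(80879 + E(85, -151)) = 1/(80879 - 105) = 1/80774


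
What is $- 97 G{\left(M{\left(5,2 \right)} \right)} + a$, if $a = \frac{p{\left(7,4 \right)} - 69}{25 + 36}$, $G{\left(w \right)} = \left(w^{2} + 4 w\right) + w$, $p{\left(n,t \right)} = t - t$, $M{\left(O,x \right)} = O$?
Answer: $- \frac{295919}{61} \approx -4851.1$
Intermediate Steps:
$p{\left(n,t \right)} = 0$
$G{\left(w \right)} = w^{2} + 5 w$
$a = - \frac{69}{61}$ ($a = \frac{0 - 69}{25 + 36} = - \frac{69}{61} \approx -1.1311$)
$- 97 G{\left(M{\left(5,2 \right)} \right)} + a = - 97 \cdot 5 \left(5 + 5\right) - \frac{69}{61} = - 97 \cdot 5 \cdot 10 - \frac{69}{61} = \left(-97\right) 50 - \frac{69}{61} = -4850 - \frac{69}{61} = - \frac{295919}{61}$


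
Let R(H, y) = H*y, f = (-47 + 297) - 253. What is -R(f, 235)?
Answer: 705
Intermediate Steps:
f = -3 (f = 250 - 253 = -3)
-R(f, 235) = -(-3)*235 = -1*(-705) = 705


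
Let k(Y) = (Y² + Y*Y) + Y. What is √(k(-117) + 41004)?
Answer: 3*√7585 ≈ 261.28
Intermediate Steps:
k(Y) = Y + 2*Y² (k(Y) = (Y² + Y²) + Y = 2*Y² + Y = Y + 2*Y²)
√(k(-117) + 41004) = √(-117*(1 + 2*(-117)) + 41004) = √(-117*(1 - 234) + 41004) = √(-117*(-233) + 41004) = √(27261 + 41004) = √68265 = 3*√7585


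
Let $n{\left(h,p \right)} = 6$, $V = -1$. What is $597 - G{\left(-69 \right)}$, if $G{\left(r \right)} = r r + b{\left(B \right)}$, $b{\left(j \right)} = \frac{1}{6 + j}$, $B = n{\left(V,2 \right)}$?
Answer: $- \frac{49969}{12} \approx -4164.1$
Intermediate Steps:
$B = 6$
$G{\left(r \right)} = \frac{1}{12} + r^{2}$ ($G{\left(r \right)} = r r + \frac{1}{6 + 6} = r^{2} + \frac{1}{12} = \frac{1}{12} + r^{2}$)
$597 - G{\left(-69 \right)} = 597 - \left(\frac{1}{12} + \left(-69\right)^{2}\right) = 597 - \left(\frac{1}{12} + 4761\right) = 597 - \frac{57133}{12} = - \frac{49969}{12}$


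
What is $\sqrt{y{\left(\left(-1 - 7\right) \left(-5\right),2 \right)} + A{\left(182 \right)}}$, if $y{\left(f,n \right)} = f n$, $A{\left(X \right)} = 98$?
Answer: $\sqrt{178} \approx 13.342$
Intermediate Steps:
$\sqrt{y{\left(\left(-1 - 7\right) \left(-5\right),2 \right)} + A{\left(182 \right)}} = \sqrt{\left(-1 - 7\right) \left(-5\right) 2 + 98} = \sqrt{\left(-8\right) \left(-5\right) 2 + 98} = \sqrt{40 \cdot 2 + 98} = \sqrt{80 + 98} = \sqrt{178}$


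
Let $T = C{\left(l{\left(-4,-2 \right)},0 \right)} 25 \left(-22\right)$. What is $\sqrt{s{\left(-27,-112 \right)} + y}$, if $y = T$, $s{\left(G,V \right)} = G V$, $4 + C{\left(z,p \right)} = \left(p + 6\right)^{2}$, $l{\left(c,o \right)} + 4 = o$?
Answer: $4 i \sqrt{911} \approx 120.73 i$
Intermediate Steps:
$l{\left(c,o \right)} = -4 + o$
$C{\left(z,p \right)} = -4 + \left(6 + p\right)^{2}$ ($C{\left(z,p \right)} = -4 + \left(p + 6\right)^{2} = -4 + \left(6 + p\right)^{2}$)
$T = -17600$ ($T = \left(-4 + \left(6 + 0\right)^{2}\right) 25 \left(-22\right) = \left(-4 + 6^{2}\right) 25 \left(-22\right) = \left(-4 + 36\right) 25 \left(-22\right) = 32 \cdot 25 \left(-22\right) = 800 \left(-22\right) = -17600$)
$y = -17600$
$\sqrt{s{\left(-27,-112 \right)} + y} = \sqrt{\left(-27\right) \left(-112\right) - 17600} = \sqrt{3024 - 17600} = \sqrt{-14576} = 4 i \sqrt{911}$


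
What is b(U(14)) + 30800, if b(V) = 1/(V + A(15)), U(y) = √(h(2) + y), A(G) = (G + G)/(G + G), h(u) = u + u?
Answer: 523599/17 + 3*√2/17 ≈ 30800.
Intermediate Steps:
h(u) = 2*u
A(G) = 1 (A(G) = (2*G)/((2*G)) = (2*G)*(1/(2*G)) = 1)
U(y) = √(4 + y) (U(y) = √(2*2 + y) = √(4 + y))
b(V) = 1/(1 + V) (b(V) = 1/(V + 1) = 1/(1 + V))
b(U(14)) + 30800 = 1/(1 + √(4 + 14)) + 30800 = 1/(1 + √18) + 30800 = 1/(1 + 3*√2) + 30800 = 30800 + 1/(1 + 3*√2)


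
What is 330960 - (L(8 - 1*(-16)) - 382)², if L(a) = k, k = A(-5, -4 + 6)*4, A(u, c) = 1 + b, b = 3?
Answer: 197004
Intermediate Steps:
A(u, c) = 4 (A(u, c) = 1 + 3 = 4)
k = 16 (k = 4*4 = 16)
L(a) = 16
330960 - (L(8 - 1*(-16)) - 382)² = 330960 - (16 - 382)² = 330960 - 1*(-366)² = 330960 - 1*133956 = 330960 - 133956 = 197004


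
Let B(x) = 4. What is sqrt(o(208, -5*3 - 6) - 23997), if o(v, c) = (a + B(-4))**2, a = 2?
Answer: 7*I*sqrt(489) ≈ 154.79*I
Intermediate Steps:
o(v, c) = 36 (o(v, c) = (2 + 4)**2 = 6**2 = 36)
sqrt(o(208, -5*3 - 6) - 23997) = sqrt(36 - 23997) = sqrt(-23961) = 7*I*sqrt(489)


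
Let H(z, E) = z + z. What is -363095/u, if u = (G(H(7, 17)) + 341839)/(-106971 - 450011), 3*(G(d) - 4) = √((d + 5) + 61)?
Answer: 622200892037683230/1051709729761 - 2426848551480*√5/1051709729761 ≈ 5.9160e+5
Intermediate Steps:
H(z, E) = 2*z
G(d) = 4 + √(66 + d)/3 (G(d) = 4 + √((d + 5) + 61)/3 = 4 + √((5 + d) + 61)/3 = 4 + √(66 + d)/3)
u = -341843/556982 - 2*√5/835473 (u = ((4 + √(66 + 2*7)/3) + 341839)/(-106971 - 450011) = ((4 + √(66 + 14)/3) + 341839)/(-556982) = ((4 + √80/3) + 341839)*(-1/556982) = ((4 + (4*√5)/3) + 341839)*(-1/556982) = ((4 + 4*√5/3) + 341839)*(-1/556982) = (341843 + 4*√5/3)*(-1/556982) = -341843/556982 - 2*√5/835473 ≈ -0.61375)
-363095/u = -363095/(-341843/556982 - 2*√5/835473)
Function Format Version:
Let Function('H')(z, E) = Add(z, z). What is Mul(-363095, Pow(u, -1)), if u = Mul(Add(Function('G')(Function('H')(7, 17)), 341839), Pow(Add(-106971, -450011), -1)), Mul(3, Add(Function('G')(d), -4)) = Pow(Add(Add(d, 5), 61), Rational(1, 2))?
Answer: Add(Rational(622200892037683230, 1051709729761), Mul(Rational(-2426848551480, 1051709729761), Pow(5, Rational(1, 2)))) ≈ 5.9160e+5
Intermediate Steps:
Function('H')(z, E) = Mul(2, z)
Function('G')(d) = Add(4, Mul(Rational(1, 3), Pow(Add(66, d), Rational(1, 2)))) (Function('G')(d) = Add(4, Mul(Rational(1, 3), Pow(Add(Add(d, 5), 61), Rational(1, 2)))) = Add(4, Mul(Rational(1, 3), Pow(Add(Add(5, d), 61), Rational(1, 2)))) = Add(4, Mul(Rational(1, 3), Pow(Add(66, d), Rational(1, 2)))))
u = Add(Rational(-341843, 556982), Mul(Rational(-2, 835473), Pow(5, Rational(1, 2)))) (u = Mul(Add(Add(4, Mul(Rational(1, 3), Pow(Add(66, Mul(2, 7)), Rational(1, 2)))), 341839), Pow(Add(-106971, -450011), -1)) = Mul(Add(Add(4, Mul(Rational(1, 3), Pow(Add(66, 14), Rational(1, 2)))), 341839), Pow(-556982, -1)) = Mul(Add(Add(4, Mul(Rational(1, 3), Pow(80, Rational(1, 2)))), 341839), Rational(-1, 556982)) = Mul(Add(Add(4, Mul(Rational(1, 3), Mul(4, Pow(5, Rational(1, 2))))), 341839), Rational(-1, 556982)) = Mul(Add(Add(4, Mul(Rational(4, 3), Pow(5, Rational(1, 2)))), 341839), Rational(-1, 556982)) = Mul(Add(341843, Mul(Rational(4, 3), Pow(5, Rational(1, 2)))), Rational(-1, 556982)) = Add(Rational(-341843, 556982), Mul(Rational(-2, 835473), Pow(5, Rational(1, 2)))) ≈ -0.61375)
Mul(-363095, Pow(u, -1)) = Mul(-363095, Pow(Add(Rational(-341843, 556982), Mul(Rational(-2, 835473), Pow(5, Rational(1, 2)))), -1))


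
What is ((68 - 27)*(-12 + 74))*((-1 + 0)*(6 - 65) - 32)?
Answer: 68634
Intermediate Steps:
((68 - 27)*(-12 + 74))*((-1 + 0)*(6 - 65) - 32) = (41*62)*(-1*(-59) - 32) = 2542*(59 - 32) = 2542*27 = 68634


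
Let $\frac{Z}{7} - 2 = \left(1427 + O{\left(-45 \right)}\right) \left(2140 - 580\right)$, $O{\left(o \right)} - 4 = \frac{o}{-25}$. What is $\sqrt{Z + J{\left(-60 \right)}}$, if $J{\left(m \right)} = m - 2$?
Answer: $4 \sqrt{977883} \approx 3955.5$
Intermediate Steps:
$J{\left(m \right)} = -2 + m$ ($J{\left(m \right)} = m - 2 = -2 + m$)
$O{\left(o \right)} = 4 - \frac{o}{25}$ ($O{\left(o \right)} = 4 + \frac{o}{-25} = 4 + o \left(- \frac{1}{25}\right) = 4 - \frac{o}{25}$)
$Z = 15646190$ ($Z = 14 + 7 \left(1427 + \left(4 - - \frac{9}{5}\right)\right) \left(2140 - 580\right) = 14 + 7 \left(1427 + \left(4 + \frac{9}{5}\right)\right) 1560 = 14 + 7 \left(1427 + \frac{29}{5}\right) 1560 = 14 + 7 \cdot \frac{7164}{5} \cdot 1560 = 14 + 7 \cdot 2235168 = 14 + 15646176 = 15646190$)
$\sqrt{Z + J{\left(-60 \right)}} = \sqrt{15646190 - 62} = \sqrt{15646128} = 4 \sqrt{977883}$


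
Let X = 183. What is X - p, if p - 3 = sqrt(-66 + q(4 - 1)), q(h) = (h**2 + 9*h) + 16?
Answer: 180 - I*sqrt(14) ≈ 180.0 - 3.7417*I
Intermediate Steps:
q(h) = 16 + h**2 + 9*h
p = 3 + I*sqrt(14) (p = 3 + sqrt(-66 + (16 + (4 - 1)**2 + 9*(4 - 1))) = 3 + sqrt(-66 + (16 + 3**2 + 9*3)) = 3 + sqrt(-66 + (16 + 9 + 27)) = 3 + sqrt(-66 + 52) = 3 + sqrt(-14) = 3 + I*sqrt(14) ≈ 3.0 + 3.7417*I)
X - p = 183 - (3 + I*sqrt(14)) = 183 + (-3 - I*sqrt(14)) = 180 - I*sqrt(14)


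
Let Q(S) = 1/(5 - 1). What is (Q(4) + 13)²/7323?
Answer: 2809/117168 ≈ 0.023974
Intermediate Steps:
Q(S) = ¼ (Q(S) = 1/4 = ¼)
(Q(4) + 13)²/7323 = (¼ + 13)²/7323 = (53/4)²*(1/7323) = (2809/16)*(1/7323) = 2809/117168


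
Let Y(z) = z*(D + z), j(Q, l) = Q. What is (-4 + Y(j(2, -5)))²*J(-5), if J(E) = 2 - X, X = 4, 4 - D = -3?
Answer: -392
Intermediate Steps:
D = 7 (D = 4 - 1*(-3) = 4 + 3 = 7)
J(E) = -2 (J(E) = 2 - 1*4 = 2 - 4 = -2)
Y(z) = z*(7 + z)
(-4 + Y(j(2, -5)))²*J(-5) = (-4 + 2*(7 + 2))²*(-2) = (-4 + 2*9)²*(-2) = (-4 + 18)²*(-2) = 14²*(-2) = 196*(-2) = -392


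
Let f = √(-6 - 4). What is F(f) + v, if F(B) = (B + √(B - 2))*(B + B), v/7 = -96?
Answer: -692 + 2*I*√10*√(-2 + I*√10) ≈ -702.72 + 5.902*I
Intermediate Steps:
v = -672 (v = 7*(-96) = -672)
f = I*√10 (f = √(-10) = I*√10 ≈ 3.1623*I)
F(B) = 2*B*(B + √(-2 + B)) (F(B) = (B + √(-2 + B))*(2*B) = 2*B*(B + √(-2 + B)))
F(f) + v = 2*(I*√10)*(I*√10 + √(-2 + I*√10)) - 672 = 2*(I*√10)*(√(-2 + I*√10) + I*√10) - 672 = 2*I*√10*(√(-2 + I*√10) + I*√10) - 672 = -672 + 2*I*√10*(√(-2 + I*√10) + I*√10)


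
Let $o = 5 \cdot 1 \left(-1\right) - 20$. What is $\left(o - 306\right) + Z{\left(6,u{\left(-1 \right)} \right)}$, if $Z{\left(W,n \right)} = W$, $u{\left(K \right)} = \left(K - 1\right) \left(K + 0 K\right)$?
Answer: $-325$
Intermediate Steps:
$u{\left(K \right)} = K \left(-1 + K\right)$ ($u{\left(K \right)} = \left(-1 + K\right) \left(K + 0\right) = \left(-1 + K\right) K = K \left(-1 + K\right)$)
$o = -25$ ($o = 5 \left(-1\right) - 20 = -5 - 20 = -25$)
$\left(o - 306\right) + Z{\left(6,u{\left(-1 \right)} \right)} = \left(-25 - 306\right) + 6 = -331 + 6 = -325$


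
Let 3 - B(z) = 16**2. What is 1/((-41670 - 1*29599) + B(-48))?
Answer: -1/71522 ≈ -1.3982e-5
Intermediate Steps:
B(z) = -253 (B(z) = 3 - 1*16**2 = 3 - 1*256 = 3 - 256 = -253)
1/((-41670 - 1*29599) + B(-48)) = 1/((-41670 - 1*29599) - 253) = 1/((-41670 - 29599) - 253) = 1/(-71269 - 253) = 1/(-71522) = -1/71522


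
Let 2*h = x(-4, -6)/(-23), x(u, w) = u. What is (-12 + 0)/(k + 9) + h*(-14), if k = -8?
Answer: -304/23 ≈ -13.217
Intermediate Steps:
h = 2/23 (h = (-4/(-23))/2 = (-4*(-1/23))/2 = (1/2)*(4/23) = 2/23 ≈ 0.086957)
(-12 + 0)/(k + 9) + h*(-14) = (-12 + 0)/(-8 + 9) + (2/23)*(-14) = -12/1 - 28/23 = -12*1 - 28/23 = -12 - 28/23 = -304/23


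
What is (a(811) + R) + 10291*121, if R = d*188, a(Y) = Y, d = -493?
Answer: 1153338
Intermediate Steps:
R = -92684 (R = -493*188 = -92684)
(a(811) + R) + 10291*121 = (811 - 92684) + 10291*121 = -91873 + 1245211 = 1153338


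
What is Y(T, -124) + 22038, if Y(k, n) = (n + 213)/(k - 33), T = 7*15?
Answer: 1586825/72 ≈ 22039.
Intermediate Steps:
T = 105
Y(k, n) = (213 + n)/(-33 + k)
Y(T, -124) + 22038 = (213 - 124)/(-33 + 105) + 22038 = 89/72 + 22038 = 1586825/72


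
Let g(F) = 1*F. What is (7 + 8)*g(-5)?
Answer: -75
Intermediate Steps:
g(F) = F
(7 + 8)*g(-5) = (7 + 8)*(-5) = 15*(-5) = -75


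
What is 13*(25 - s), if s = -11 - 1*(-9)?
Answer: 351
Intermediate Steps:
s = -2 (s = -11 + 9 = -2)
13*(25 - s) = 13*(25 - 1*(-2)) = 13*(25 + 2) = 13*27 = 351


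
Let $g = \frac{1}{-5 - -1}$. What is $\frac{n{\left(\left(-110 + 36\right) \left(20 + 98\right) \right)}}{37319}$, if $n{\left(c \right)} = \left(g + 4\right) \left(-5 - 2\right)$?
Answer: $- \frac{105}{149276} \approx -0.0007034$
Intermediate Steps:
$g = - \frac{1}{4}$ ($g = \frac{1}{-5 + 1} = \frac{1}{-4} = - \frac{1}{4} \approx -0.25$)
$n{\left(c \right)} = - \frac{105}{4}$ ($n{\left(c \right)} = \left(- \frac{1}{4} + 4\right) \left(-5 - 2\right) = \frac{15}{4} \left(-7\right) = - \frac{105}{4}$)
$\frac{n{\left(\left(-110 + 36\right) \left(20 + 98\right) \right)}}{37319} = - \frac{105}{4 \cdot 37319} = \left(- \frac{105}{4}\right) \frac{1}{37319} = - \frac{105}{149276}$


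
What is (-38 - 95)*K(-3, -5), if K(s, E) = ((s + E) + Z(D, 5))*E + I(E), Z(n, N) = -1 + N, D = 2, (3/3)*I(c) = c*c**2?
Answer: 13965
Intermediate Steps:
I(c) = c**3 (I(c) = c*c**2 = c**3)
K(s, E) = E**3 + E*(4 + E + s) (K(s, E) = ((s + E) + (-1 + 5))*E + E**3 = ((E + s) + 4)*E + E**3 = (4 + E + s)*E + E**3 = E*(4 + E + s) + E**3 = E**3 + E*(4 + E + s))
(-38 - 95)*K(-3, -5) = (-38 - 95)*(-5*(4 - 5 - 3 + (-5)**2)) = -(-665)*(4 - 5 - 3 + 25) = -(-665)*21 = -133*(-105) = 13965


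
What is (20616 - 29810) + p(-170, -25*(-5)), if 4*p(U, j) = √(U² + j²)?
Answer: -9194 + 5*√1781/4 ≈ -9141.3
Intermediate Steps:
p(U, j) = √(U² + j²)/4
(20616 - 29810) + p(-170, -25*(-5)) = (20616 - 29810) + √((-170)² + (-25*(-5))²)/4 = -9194 + √(28900 + 125²)/4 = -9194 + √(28900 + 15625)/4 = -9194 + √44525/4 = -9194 + (5*√1781)/4 = -9194 + 5*√1781/4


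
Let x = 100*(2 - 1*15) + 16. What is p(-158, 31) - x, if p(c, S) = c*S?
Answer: -3614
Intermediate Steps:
p(c, S) = S*c
x = -1284 (x = 100*(2 - 15) + 16 = 100*(-13) + 16 = -1300 + 16 = -1284)
p(-158, 31) - x = 31*(-158) - 1*(-1284) = -4898 + 1284 = -3614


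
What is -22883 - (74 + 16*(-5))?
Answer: -22877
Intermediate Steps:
-22883 - (74 + 16*(-5)) = -22883 - (74 - 80) = -22883 - 1*(-6) = -22883 + 6 = -22877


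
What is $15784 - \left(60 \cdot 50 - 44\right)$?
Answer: $12828$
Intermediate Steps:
$15784 - \left(60 \cdot 50 - 44\right) = 15784 - \left(3000 - 44\right) = 15784 - 2956 = 12828$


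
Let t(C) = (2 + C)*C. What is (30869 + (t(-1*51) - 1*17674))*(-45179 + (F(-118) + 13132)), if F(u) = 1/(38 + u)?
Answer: -20117832567/40 ≈ -5.0295e+8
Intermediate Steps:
t(C) = C*(2 + C)
(30869 + (t(-1*51) - 1*17674))*(-45179 + (F(-118) + 13132)) = (30869 + ((-1*51)*(2 - 1*51) - 1*17674))*(-45179 + (1/(38 - 118) + 13132)) = (30869 + (-51*(2 - 51) - 17674))*(-45179 + (1/(-80) + 13132)) = (30869 + (-51*(-49) - 17674))*(-45179 + (-1/80 + 13132)) = (30869 + (2499 - 17674))*(-45179 + 1050559/80) = (30869 - 15175)*(-2563761/80) = 15694*(-2563761/80) = -20117832567/40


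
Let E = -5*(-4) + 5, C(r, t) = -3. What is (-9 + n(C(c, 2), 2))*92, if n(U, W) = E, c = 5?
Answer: 1472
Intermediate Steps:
E = 25 (E = 20 + 5 = 25)
n(U, W) = 25
(-9 + n(C(c, 2), 2))*92 = (-9 + 25)*92 = 16*92 = 1472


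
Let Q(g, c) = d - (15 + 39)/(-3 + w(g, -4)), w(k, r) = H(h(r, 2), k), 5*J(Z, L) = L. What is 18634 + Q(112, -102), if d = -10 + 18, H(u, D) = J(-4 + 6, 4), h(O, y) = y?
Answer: 205332/11 ≈ 18667.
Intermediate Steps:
J(Z, L) = L/5
H(u, D) = ⅘ (H(u, D) = (⅕)*4 = ⅘)
w(k, r) = ⅘
d = 8
Q(g, c) = 358/11 (Q(g, c) = 8 - (15 + 39)/(-3 + ⅘) = 8 - 54/(-11/5) = 8 - 54*(-5)/11 = 8 - 1*(-270/11) = 8 + 270/11 = 358/11)
18634 + Q(112, -102) = 18634 + 358/11 = 205332/11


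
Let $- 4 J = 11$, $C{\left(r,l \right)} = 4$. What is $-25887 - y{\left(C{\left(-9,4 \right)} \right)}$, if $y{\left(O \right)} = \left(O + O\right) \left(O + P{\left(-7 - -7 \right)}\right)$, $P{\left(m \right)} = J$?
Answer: $-25897$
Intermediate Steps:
$J = - \frac{11}{4}$ ($J = \left(- \frac{1}{4}\right) 11 = - \frac{11}{4} \approx -2.75$)
$P{\left(m \right)} = - \frac{11}{4}$
$y{\left(O \right)} = 2 O \left(- \frac{11}{4} + O\right)$ ($y{\left(O \right)} = \left(O + O\right) \left(O - \frac{11}{4}\right) = 2 O \left(- \frac{11}{4} + O\right)$)
$-25887 - y{\left(C{\left(-9,4 \right)} \right)} = -25887 - \frac{1}{2} \cdot 4 \left(-11 + 4 \cdot 4\right) = -25887 - \frac{1}{2} \cdot 4 \left(-11 + 16\right) = -25887 - \frac{1}{2} \cdot 4 \cdot 5 = -25887 - 10 = -25897$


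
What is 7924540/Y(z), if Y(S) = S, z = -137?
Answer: -7924540/137 ≈ -57843.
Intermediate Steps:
7924540/Y(z) = 7924540/(-137) = 7924540*(-1/137) = -7924540/137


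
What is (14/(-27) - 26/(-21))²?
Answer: 18496/35721 ≈ 0.51779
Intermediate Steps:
(14/(-27) - 26/(-21))² = (14*(-1/27) - 26*(-1/21))² = (-14/27 + 26/21)² = (136/189)² = 18496/35721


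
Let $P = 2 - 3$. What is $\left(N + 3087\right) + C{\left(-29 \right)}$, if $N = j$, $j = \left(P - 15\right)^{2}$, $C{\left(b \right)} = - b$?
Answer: $3372$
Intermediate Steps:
$P = -1$ ($P = 2 - 3 = -1$)
$j = 256$ ($j = \left(-1 - 15\right)^{2} = \left(-16\right)^{2} = 256$)
$N = 256$
$\left(N + 3087\right) + C{\left(-29 \right)} = \left(256 + 3087\right) - -29 = 3343 + 29 = 3372$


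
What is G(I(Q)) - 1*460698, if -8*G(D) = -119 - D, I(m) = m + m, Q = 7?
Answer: -3685451/8 ≈ -4.6068e+5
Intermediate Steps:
I(m) = 2*m
G(D) = 119/8 + D/8 (G(D) = -(-119 - D)/8 = 119/8 + D/8)
G(I(Q)) - 1*460698 = (119/8 + (2*7)/8) - 1*460698 = (119/8 + (⅛)*14) - 460698 = (119/8 + 7/4) - 460698 = 133/8 - 460698 = -3685451/8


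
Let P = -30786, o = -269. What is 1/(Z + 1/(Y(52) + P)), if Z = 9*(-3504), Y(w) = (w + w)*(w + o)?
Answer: -53354/1682571745 ≈ -3.1710e-5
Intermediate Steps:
Y(w) = 2*w*(-269 + w) (Y(w) = (w + w)*(w - 269) = (2*w)*(-269 + w) = 2*w*(-269 + w))
Z = -31536
1/(Z + 1/(Y(52) + P)) = 1/(-31536 + 1/(2*52*(-269 + 52) - 30786)) = 1/(-31536 + 1/(2*52*(-217) - 30786)) = 1/(-31536 + 1/(-22568 - 30786)) = 1/(-31536 + 1/(-53354)) = 1/(-31536 - 1/53354) = 1/(-1682571745/53354) = -53354/1682571745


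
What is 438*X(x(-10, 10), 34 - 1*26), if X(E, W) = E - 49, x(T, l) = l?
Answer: -17082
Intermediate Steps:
X(E, W) = -49 + E
438*X(x(-10, 10), 34 - 1*26) = 438*(-49 + 10) = 438*(-39) = -17082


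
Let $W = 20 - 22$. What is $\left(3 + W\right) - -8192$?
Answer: $8193$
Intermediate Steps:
$W = -2$
$\left(3 + W\right) - -8192 = \left(3 - 2\right) - -8192 = 1 + 8192 = 8193$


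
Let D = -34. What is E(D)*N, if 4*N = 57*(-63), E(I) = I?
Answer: 61047/2 ≈ 30524.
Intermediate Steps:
N = -3591/4 (N = (57*(-63))/4 = (¼)*(-3591) = -3591/4 ≈ -897.75)
E(D)*N = -34*(-3591/4) = 61047/2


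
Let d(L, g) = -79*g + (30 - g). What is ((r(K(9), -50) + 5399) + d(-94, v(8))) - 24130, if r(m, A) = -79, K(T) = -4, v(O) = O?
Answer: -19420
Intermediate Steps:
d(L, g) = 30 - 80*g
((r(K(9), -50) + 5399) + d(-94, v(8))) - 24130 = ((-79 + 5399) + (30 - 80*8)) - 24130 = (5320 + (30 - 640)) - 24130 = (5320 - 610) - 24130 = 4710 - 24130 = -19420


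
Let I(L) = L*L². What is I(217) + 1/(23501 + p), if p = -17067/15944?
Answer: 3828626912942445/374682877 ≈ 1.0218e+7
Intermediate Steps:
p = -17067/15944 (p = -17067*1/15944 = -17067/15944 ≈ -1.0704)
I(L) = L³
I(217) + 1/(23501 + p) = 217³ + 1/(23501 - 17067/15944) = 10218313 + 1/(374682877/15944) = 10218313 + 15944/374682877 = 3828626912942445/374682877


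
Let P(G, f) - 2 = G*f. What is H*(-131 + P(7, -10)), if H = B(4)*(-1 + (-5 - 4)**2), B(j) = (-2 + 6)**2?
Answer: -254720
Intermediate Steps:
B(j) = 16 (B(j) = 4**2 = 16)
P(G, f) = 2 + G*f
H = 1280 (H = 16*(-1 + (-5 - 4)**2) = 16*(-1 + (-9)**2) = 16*(-1 + 81) = 16*80 = 1280)
H*(-131 + P(7, -10)) = 1280*(-131 + (2 + 7*(-10))) = 1280*(-131 + (2 - 70)) = 1280*(-131 - 68) = 1280*(-199) = -254720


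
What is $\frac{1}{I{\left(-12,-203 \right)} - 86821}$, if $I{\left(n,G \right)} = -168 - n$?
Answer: $- \frac{1}{86977} \approx -1.1497 \cdot 10^{-5}$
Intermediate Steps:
$\frac{1}{I{\left(-12,-203 \right)} - 86821} = \frac{1}{\left(-168 - -12\right) - 86821} = \frac{1}{\left(-168 + 12\right) - 86821} = \frac{1}{-156 - 86821} = \frac{1}{-86977} = - \frac{1}{86977}$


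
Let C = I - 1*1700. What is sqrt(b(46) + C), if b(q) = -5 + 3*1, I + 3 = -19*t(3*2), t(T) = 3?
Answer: I*sqrt(1762) ≈ 41.976*I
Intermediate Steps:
I = -60 (I = -3 - 19*3 = -3 - 57 = -60)
C = -1760 (C = -60 - 1*1700 = -60 - 1700 = -1760)
b(q) = -2 (b(q) = -5 + 3 = -2)
sqrt(b(46) + C) = sqrt(-2 - 1760) = sqrt(-1762) = I*sqrt(1762)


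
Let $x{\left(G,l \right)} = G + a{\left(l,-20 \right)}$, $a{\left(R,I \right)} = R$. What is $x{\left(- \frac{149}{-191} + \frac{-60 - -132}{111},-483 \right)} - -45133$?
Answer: $\frac{315551647}{7067} \approx 44651.0$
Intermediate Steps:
$x{\left(G,l \right)} = G + l$
$x{\left(- \frac{149}{-191} + \frac{-60 - -132}{111},-483 \right)} - -45133 = \left(\left(- \frac{149}{-191} + \frac{-60 - -132}{111}\right) - 483\right) - -45133 = \left(\left(\left(-149\right) \left(- \frac{1}{191}\right) + \left(-60 + 132\right) \frac{1}{111}\right) - 483\right) + 45133 = \left(\left(\frac{149}{191} + 72 \cdot \frac{1}{111}\right) - 483\right) + 45133 = \left(\left(\frac{149}{191} + \frac{24}{37}\right) - 483\right) + 45133 = \left(\frac{10097}{7067} - 483\right) + 45133 = - \frac{3403264}{7067} + 45133 = \frac{315551647}{7067}$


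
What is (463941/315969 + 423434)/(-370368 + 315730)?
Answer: -44597493829/5754638074 ≈ -7.7498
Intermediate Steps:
(463941/315969 + 423434)/(-370368 + 315730) = (463941*(1/315969) + 423434)/(-54638) = (154647/105323 + 423434)*(-1/54638) = (44597493829/105323)*(-1/54638) = -44597493829/5754638074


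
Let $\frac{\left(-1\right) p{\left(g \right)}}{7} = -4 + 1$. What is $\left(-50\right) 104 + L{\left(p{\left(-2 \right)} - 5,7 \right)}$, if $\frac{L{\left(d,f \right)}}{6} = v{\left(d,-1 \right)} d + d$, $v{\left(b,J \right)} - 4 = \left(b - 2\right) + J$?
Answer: $-3472$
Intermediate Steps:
$p{\left(g \right)} = 21$ ($p{\left(g \right)} = - 7 \left(-4 + 1\right) = \left(-7\right) \left(-3\right) = 21$)
$v{\left(b,J \right)} = 2 + J + b$ ($v{\left(b,J \right)} = 4 + \left(\left(b - 2\right) + J\right) = 4 + \left(\left(-2 + b\right) + J\right) = 4 + \left(-2 + J + b\right) = 2 + J + b$)
$L{\left(d,f \right)} = 6 d + 6 d \left(1 + d\right)$ ($L{\left(d,f \right)} = 6 \left(\left(2 - 1 + d\right) d + d\right) = 6 \left(\left(1 + d\right) d + d\right) = 6 \left(d \left(1 + d\right) + d\right) = 6 \left(d + d \left(1 + d\right)\right) = 6 d + 6 d \left(1 + d\right)$)
$\left(-50\right) 104 + L{\left(p{\left(-2 \right)} - 5,7 \right)} = \left(-50\right) 104 + 6 \left(21 - 5\right) \left(2 + \left(21 - 5\right)\right) = -5200 + 6 \left(21 - 5\right) \left(2 + \left(21 - 5\right)\right) = -5200 + 6 \cdot 16 \left(2 + 16\right) = -5200 + 6 \cdot 16 \cdot 18 = -5200 + 1728 = -3472$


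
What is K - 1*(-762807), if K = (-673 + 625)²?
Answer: 765111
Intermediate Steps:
K = 2304 (K = (-48)² = 2304)
K - 1*(-762807) = 2304 - 1*(-762807) = 2304 + 762807 = 765111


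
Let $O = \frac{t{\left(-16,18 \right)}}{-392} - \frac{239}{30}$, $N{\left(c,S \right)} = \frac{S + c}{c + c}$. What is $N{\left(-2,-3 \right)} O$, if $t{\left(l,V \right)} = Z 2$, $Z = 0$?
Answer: $- \frac{239}{24} \approx -9.9583$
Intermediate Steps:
$N{\left(c,S \right)} = \frac{S + c}{2 c}$
$t{\left(l,V \right)} = 0$ ($t{\left(l,V \right)} = 0 \cdot 2 = 0$)
$O = - \frac{239}{30}$ ($O = \frac{0}{-392} - \frac{239}{30} = 0 \left(- \frac{1}{392}\right) - \frac{239}{30} = 0 - \frac{239}{30} = - \frac{239}{30} \approx -7.9667$)
$N{\left(-2,-3 \right)} O = \frac{-3 - 2}{2 \left(-2\right)} \left(- \frac{239}{30}\right) = \frac{1}{2} \left(- \frac{1}{2}\right) \left(-5\right) \left(- \frac{239}{30}\right) = \frac{5}{4} \left(- \frac{239}{30}\right) = - \frac{239}{24}$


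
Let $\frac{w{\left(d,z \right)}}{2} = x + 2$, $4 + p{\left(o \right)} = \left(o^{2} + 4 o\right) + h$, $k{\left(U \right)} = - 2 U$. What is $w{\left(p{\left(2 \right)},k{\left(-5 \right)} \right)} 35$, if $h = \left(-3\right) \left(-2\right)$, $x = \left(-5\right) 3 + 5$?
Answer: $-560$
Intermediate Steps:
$x = -10$ ($x = -15 + 5 = -10$)
$h = 6$
$p{\left(o \right)} = 2 + o^{2} + 4 o$ ($p{\left(o \right)} = -4 + \left(\left(o^{2} + 4 o\right) + 6\right) = -4 + \left(6 + o^{2} + 4 o\right) = 2 + o^{2} + 4 o$)
$w{\left(d,z \right)} = -16$ ($w{\left(d,z \right)} = 2 \left(-10 + 2\right) = 2 \left(-8\right) = -16$)
$w{\left(p{\left(2 \right)},k{\left(-5 \right)} \right)} 35 = \left(-16\right) 35 = -560$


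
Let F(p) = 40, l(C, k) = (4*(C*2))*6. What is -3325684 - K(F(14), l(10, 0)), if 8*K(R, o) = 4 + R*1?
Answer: -6651379/2 ≈ -3.3257e+6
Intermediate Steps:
l(C, k) = 48*C (l(C, k) = (4*(2*C))*6 = (8*C)*6 = 48*C)
K(R, o) = 1/2 + R/8 (K(R, o) = (4 + R*1)/8 = (4 + R)/8 = 1/2 + R/8)
-3325684 - K(F(14), l(10, 0)) = -3325684 - (1/2 + (1/8)*40) = -3325684 - (1/2 + 5) = -3325684 - 1*11/2 = -3325684 - 11/2 = -6651379/2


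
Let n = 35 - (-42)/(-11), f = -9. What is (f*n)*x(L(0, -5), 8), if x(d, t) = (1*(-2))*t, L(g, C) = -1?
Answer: 49392/11 ≈ 4490.2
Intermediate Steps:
x(d, t) = -2*t
n = 343/11 (n = 35 - (-42)*(-1)/11 = 35 - 1*42/11 = 35 - 42/11 = 343/11 ≈ 31.182)
(f*n)*x(L(0, -5), 8) = (-9*343/11)*(-2*8) = -3087/11*(-16) = 49392/11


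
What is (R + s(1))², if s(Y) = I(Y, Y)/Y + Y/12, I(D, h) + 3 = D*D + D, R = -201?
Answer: 5870929/144 ≈ 40770.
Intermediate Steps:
I(D, h) = -3 + D + D² (I(D, h) = -3 + (D*D + D) = -3 + (D² + D) = -3 + (D + D²) = -3 + D + D²)
s(Y) = Y/12 + (-3 + Y + Y²)/Y (s(Y) = (-3 + Y + Y²)/Y + Y/12 = Y/12 + (-3 + Y + Y²)/Y)
(R + s(1))² = (-201 + (1 - 3/1 + (13/12)*1))² = (-201 + (1 - 3*1 + 13/12))² = (-201 + (1 - 3 + 13/12))² = (-201 - 11/12)² = (-2423/12)² = 5870929/144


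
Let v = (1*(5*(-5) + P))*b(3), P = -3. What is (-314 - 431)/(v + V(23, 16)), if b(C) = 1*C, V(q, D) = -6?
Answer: 149/18 ≈ 8.2778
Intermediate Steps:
b(C) = C
v = -84 (v = (1*(5*(-5) - 3))*3 = (1*(-25 - 3))*3 = (1*(-28))*3 = -28*3 = -84)
(-314 - 431)/(v + V(23, 16)) = (-314 - 431)/(-84 - 6) = -745/(-90) = -745*(-1/90) = 149/18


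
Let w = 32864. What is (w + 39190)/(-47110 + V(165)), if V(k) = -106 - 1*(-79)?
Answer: -72054/47137 ≈ -1.5286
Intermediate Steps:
V(k) = -27 (V(k) = -106 + 79 = -27)
(w + 39190)/(-47110 + V(165)) = (32864 + 39190)/(-47110 - 27) = 72054/(-47137) = 72054*(-1/47137) = -72054/47137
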